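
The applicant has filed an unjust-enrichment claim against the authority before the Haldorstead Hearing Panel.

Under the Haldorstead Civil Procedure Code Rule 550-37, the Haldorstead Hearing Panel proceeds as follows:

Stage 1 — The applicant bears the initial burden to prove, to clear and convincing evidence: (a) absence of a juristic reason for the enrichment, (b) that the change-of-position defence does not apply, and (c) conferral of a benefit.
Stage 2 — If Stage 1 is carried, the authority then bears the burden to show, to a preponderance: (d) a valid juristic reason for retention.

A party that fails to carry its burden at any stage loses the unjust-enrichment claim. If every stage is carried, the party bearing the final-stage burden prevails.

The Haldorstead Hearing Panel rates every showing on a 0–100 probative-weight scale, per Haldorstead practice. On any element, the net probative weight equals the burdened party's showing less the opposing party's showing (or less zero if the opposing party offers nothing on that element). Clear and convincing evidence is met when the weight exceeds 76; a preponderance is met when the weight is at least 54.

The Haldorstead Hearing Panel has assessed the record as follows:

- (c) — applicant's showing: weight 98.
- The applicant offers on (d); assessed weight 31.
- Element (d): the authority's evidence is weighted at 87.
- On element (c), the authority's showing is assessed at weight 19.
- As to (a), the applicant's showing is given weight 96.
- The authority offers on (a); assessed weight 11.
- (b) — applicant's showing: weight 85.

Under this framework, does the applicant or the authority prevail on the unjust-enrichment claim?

authority

Stage 1 (applicant, clear and convincing evidence, weight exceeds 76): (a) net 96−11=85 > 76 — meets; (b) 85 > 76 — meets; (c) net 98−19=79 > 76 — meets.
  Stage 1 is satisfied; the onus moves to the authority.
Stage 2 (authority, a preponderance, weight is at least 54): (d) net 87−31=56 ≥ 54 — meets.
  The authority carries the last stage.
Every stage carried; the authority prevails.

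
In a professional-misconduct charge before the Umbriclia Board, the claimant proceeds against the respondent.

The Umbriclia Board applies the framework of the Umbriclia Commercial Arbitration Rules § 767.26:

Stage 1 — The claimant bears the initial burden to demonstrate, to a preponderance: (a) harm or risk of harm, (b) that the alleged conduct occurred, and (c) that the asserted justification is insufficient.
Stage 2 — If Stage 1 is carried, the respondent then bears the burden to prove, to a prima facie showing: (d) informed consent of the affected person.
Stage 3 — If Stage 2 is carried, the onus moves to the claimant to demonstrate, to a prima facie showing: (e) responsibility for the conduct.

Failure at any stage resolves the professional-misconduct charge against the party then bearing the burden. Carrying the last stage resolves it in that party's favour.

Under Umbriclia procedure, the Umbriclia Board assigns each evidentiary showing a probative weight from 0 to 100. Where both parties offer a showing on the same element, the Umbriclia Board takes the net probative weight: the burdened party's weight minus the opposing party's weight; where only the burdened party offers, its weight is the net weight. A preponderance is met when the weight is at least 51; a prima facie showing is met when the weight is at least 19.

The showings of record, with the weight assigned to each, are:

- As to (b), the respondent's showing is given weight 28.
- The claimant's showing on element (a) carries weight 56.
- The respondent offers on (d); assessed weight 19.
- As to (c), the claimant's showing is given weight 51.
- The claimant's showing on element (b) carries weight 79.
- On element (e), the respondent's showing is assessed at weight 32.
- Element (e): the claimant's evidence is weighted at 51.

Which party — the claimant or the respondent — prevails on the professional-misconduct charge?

Stage 1 — burden on claimant; standard: a preponderance (weight is at least 51).
    (a): 56 ≥ 51 [met]
    (b): 79 − 28 = 51 ≥ 51 [met]
    (c): 51 ≥ 51 [met]
  Stage 1 carried; the burden shifts to the respondent.
Stage 2 — burden on respondent; standard: a prima facie showing (weight is at least 19).
    (d): 19 ≥ 19 [met]
  The respondent carries Stage 2; the claimant now bears the burden.
Stage 3 — burden on claimant; standard: a prima facie showing (weight is at least 19).
    (e): 51 − 32 = 19 ≥ 19 [met]
  Stage 3 carried; the final stage is satisfied.
Every stage carried; the claimant prevails.

claimant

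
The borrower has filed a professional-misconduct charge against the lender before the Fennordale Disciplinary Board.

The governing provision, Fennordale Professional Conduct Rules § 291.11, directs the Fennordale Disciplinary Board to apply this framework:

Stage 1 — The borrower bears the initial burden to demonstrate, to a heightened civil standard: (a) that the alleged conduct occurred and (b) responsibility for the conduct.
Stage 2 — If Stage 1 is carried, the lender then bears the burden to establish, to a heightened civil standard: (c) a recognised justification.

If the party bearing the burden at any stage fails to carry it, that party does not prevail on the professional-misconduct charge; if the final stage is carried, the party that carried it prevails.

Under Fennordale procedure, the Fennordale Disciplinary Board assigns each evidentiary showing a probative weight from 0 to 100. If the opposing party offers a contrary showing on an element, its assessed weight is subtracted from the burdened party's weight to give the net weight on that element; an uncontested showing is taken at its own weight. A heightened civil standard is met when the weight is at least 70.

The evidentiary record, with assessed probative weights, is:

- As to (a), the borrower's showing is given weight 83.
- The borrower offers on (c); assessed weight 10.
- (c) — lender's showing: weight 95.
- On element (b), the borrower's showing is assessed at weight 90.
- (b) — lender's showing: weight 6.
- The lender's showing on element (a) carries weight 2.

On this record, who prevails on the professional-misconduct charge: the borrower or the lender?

lender

At Stage 1 the borrower must meet a heightened civil standard (weight is at least 70): on (a) the weight is 83 less the opposing 2 gives net 81, ≥ 70, so (a) meets the standard; on (b) the weight is 90 less the opposing 6 gives net 84, ≥ 70, so (b) meets the standard.
  Stage 1 carried; the burden shifts to the lender.
At Stage 2 the lender must meet a heightened civil standard (weight is at least 70): on (c) the weight is 95 less the opposing 10 gives net 85, ≥ 70, so (c) meets the standard.
  All elements met at the final stage.
All stages carried — the lender prevails.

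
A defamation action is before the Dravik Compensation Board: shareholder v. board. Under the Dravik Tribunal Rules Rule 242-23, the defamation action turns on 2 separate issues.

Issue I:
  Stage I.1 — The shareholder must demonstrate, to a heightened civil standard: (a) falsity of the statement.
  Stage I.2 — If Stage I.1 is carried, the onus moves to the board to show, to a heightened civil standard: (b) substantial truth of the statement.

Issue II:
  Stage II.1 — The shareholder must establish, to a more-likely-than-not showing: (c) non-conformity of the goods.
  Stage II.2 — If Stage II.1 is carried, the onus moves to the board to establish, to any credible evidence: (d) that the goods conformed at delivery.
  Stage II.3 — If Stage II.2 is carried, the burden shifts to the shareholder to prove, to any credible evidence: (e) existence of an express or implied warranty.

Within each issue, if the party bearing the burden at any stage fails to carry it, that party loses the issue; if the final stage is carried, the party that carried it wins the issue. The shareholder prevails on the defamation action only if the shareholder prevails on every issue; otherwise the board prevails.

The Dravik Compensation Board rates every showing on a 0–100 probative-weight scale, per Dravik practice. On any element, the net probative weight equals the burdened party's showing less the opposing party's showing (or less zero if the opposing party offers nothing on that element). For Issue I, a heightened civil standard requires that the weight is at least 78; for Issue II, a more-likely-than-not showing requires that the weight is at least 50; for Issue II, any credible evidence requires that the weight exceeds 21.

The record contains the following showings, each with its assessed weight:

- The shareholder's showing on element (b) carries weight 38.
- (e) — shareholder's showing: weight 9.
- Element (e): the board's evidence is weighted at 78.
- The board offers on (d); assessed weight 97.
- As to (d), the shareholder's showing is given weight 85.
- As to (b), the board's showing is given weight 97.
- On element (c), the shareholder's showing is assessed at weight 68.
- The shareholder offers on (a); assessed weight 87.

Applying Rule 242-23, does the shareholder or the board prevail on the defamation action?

— Issue I —
At Stage I.1 the shareholder must meet a heightened civil standard (weight is at least 78): on (a) the weight is 87, ≥ 78, so (a) meets the standard.
  The shareholder carries Stage I.1; the board now bears the burden.
At Stage I.2 the board must meet a heightened civil standard (weight is at least 78): on (b) the weight is 97 less the opposing 38 gives net 59, which does not reach 78, so (b) does not meet the standard.
  Stage I.2 not carried; the board fails its burden.
The analysis ends at Stage I.2; the shareholder prevails on this issue.
— Issue II —
Stage II.1 — burden on shareholder; standard: a more-likely-than-not showing (weight is at least 50).
    (c): 68 ≥ 50 [met]
  The shareholder carries Stage II.1; the board now bears the burden.
Stage II.2 — burden on board; standard: any credible evidence (weight exceeds 21).
    (d): 97 − 85 = 12 ≤ 21 [not met]
  Stage II.2 not carried; the board fails its burden.
The analysis ends at Stage II.2; the shareholder prevails on this issue.
Per-issue: Issue I → shareholder; Issue II → shareholder. The shareholder must prevail on every issue; overall, the shareholder prevails.

shareholder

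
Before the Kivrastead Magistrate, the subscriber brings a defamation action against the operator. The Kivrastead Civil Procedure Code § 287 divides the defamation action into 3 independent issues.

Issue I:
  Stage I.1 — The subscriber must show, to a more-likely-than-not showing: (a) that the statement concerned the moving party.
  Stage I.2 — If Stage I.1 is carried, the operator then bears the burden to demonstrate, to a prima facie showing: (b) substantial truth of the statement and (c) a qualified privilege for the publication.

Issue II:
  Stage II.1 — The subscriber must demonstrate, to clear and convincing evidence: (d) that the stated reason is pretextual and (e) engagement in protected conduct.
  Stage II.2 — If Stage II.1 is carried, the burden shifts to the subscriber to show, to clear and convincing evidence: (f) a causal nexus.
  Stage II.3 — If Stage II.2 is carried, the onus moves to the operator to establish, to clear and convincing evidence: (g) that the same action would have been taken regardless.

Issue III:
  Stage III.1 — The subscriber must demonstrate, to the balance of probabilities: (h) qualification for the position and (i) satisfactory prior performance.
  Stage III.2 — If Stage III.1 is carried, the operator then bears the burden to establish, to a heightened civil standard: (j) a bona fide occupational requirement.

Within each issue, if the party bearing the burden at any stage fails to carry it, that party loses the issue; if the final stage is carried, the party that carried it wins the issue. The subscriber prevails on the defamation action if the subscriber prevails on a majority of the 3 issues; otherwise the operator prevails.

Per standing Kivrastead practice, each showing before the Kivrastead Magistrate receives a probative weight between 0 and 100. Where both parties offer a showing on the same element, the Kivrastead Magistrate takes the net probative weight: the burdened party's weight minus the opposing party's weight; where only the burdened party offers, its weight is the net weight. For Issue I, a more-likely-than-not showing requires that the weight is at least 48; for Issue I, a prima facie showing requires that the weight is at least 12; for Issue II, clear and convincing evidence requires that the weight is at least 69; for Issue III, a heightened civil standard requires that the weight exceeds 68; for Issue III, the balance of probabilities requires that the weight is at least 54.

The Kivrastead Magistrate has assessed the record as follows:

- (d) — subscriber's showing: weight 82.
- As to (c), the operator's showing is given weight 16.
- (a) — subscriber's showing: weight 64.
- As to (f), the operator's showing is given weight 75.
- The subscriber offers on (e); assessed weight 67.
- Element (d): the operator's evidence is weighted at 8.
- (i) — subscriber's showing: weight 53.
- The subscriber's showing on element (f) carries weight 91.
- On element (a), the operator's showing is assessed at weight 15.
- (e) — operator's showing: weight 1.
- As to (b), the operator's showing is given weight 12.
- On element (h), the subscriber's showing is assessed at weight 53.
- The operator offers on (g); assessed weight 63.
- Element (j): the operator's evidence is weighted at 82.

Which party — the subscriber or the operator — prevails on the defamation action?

operator

— Issue I —
At Stage I.1 the subscriber must meet a more-likely-than-not showing (weight is at least 48): on (a) the weight is 64 less the opposing 15 gives net 49, which does reach 48, so (a) meets the standard.
  Stage I.1 carried; the burden shifts to the operator.
At Stage I.2 the operator must meet a prima facie showing (weight is at least 12): on (b) the weight is 12, ≥ 12, so (b) meets the standard; on (c) the weight is 16, ≥ 12, so (c) meets the standard.
  Stage I.2 carried; the final stage is satisfied.
All stages carried — the operator prevails on this issue.
— Issue II —
Stage II.1 — burden on subscriber; standard: clear and convincing evidence (weight is at least 69).
    (d): 82 − 8 = 74 ≥ 69 [met]
    (e): 67 − 1 = 66 < 69 [not met]
  The subscriber does not carry Stage II.1.
The operator prevails on this issue.
— Issue III —
At Stage III.1 the subscriber must meet the balance of probabilities (weight is at least 54): on (h) the weight is 53, which does not reach 54, so (h) does not meet the standard; on (i) the weight is 53, which does not reach 54, so (i) does not meet the standard.
  The subscriber does not carry Stage III.1.
So the operator prevails on this issue.
Per-issue: Issue I → operator; Issue II → operator; Issue III → operator. The subscriber must prevail on a majority of issues; overall, the operator prevails.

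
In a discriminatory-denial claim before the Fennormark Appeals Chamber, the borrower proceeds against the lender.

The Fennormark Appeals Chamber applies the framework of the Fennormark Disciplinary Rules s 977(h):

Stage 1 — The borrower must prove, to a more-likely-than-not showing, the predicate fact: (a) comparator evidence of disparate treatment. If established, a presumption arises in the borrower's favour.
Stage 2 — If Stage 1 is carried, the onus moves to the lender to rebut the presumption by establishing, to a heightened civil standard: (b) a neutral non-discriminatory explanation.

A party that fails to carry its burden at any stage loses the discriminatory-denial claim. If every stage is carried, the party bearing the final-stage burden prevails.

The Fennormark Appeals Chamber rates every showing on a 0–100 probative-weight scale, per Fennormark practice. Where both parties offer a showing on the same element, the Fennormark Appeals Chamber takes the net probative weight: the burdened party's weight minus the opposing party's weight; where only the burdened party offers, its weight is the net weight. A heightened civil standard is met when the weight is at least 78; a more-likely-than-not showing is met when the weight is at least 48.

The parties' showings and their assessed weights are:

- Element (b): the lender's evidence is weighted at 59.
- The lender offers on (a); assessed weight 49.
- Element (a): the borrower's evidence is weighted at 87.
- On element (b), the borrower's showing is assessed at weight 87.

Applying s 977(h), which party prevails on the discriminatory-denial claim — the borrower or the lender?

lender

At Stage 1 the borrower must meet a more-likely-than-not showing (weight is at least 48): on (a) the weight is 87 less the opposing 49 gives net 38, < 48, so (a) does not meet the standard.
  The borrower does not carry Stage 1.
The lender prevails.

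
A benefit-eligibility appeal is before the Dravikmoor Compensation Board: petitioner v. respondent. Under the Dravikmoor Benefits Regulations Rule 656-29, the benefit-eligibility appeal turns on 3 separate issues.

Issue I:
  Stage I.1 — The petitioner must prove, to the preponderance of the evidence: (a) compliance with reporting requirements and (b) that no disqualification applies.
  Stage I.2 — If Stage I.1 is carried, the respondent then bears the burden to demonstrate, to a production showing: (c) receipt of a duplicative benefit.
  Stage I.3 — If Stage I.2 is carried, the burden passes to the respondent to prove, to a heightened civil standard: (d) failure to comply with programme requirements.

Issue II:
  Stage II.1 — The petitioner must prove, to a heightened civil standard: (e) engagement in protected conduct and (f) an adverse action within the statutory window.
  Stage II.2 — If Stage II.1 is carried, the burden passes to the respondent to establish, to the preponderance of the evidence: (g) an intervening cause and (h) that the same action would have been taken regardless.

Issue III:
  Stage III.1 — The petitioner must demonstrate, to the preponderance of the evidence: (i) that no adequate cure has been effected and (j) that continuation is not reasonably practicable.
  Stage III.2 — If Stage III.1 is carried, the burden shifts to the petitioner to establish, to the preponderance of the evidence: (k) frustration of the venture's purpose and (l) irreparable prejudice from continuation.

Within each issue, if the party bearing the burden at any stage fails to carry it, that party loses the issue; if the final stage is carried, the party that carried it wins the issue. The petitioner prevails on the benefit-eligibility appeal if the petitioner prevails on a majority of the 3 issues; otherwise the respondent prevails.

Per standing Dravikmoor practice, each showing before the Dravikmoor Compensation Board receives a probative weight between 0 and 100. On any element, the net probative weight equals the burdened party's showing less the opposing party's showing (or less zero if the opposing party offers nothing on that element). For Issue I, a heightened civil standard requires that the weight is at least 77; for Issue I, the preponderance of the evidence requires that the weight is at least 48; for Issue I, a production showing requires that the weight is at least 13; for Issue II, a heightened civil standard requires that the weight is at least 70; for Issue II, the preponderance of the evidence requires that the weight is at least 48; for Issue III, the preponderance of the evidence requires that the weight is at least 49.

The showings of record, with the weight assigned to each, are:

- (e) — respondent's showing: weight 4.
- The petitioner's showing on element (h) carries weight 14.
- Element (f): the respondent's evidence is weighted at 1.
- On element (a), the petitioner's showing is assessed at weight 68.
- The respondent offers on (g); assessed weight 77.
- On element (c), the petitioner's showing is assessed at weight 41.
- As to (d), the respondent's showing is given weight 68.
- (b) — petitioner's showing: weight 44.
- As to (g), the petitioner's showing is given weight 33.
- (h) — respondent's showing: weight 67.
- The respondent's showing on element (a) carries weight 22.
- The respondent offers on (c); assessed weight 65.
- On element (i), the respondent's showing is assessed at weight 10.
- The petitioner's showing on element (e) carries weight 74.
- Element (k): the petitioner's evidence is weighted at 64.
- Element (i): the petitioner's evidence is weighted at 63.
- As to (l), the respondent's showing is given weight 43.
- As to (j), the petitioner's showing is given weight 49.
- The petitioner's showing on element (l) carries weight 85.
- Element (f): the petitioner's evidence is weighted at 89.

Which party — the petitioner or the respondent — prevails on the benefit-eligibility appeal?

respondent

— Issue I —
Stage I.1 — burden on petitioner; standard: the preponderance of the evidence (weight is at least 48).
    (a): 68 − 22 = 46 < 48 [not met]
    (b): 44 < 48 [not met]
  Stage I.1 not carried; the petitioner fails its burden.
So the respondent prevails on this issue.
— Issue II —
Stage II.1 (petitioner, a heightened civil standard, weight is at least 70): (e) net 74−4=70 ≥ 70 — meets; (f) net 89−1=88 ≥ 70 — meets.
  Stage II.1 is satisfied; the onus moves to the respondent.
Stage II.2 (respondent, the preponderance of the evidence, weight is at least 48): (g) net 77−33=44 < 48 — fails; (h) net 67−14=53 ≥ 48 — meets.
  The respondent does not carry Stage II.2.
The analysis ends at Stage II.2; the petitioner prevails on this issue.
— Issue III —
Stage III.1 — burden on petitioner; standard: the preponderance of the evidence (weight is at least 49).
    (i): 63 − 10 = 53 ≥ 49 [met]
    (j): 49 ≥ 49 [met]
  All elements met. The petitioner retains the burden for Stage III.2.
Stage III.2 — burden on petitioner; standard: the preponderance of the evidence (weight is at least 49).
    (k): 64 ≥ 49 [met]
    (l): 85 − 43 = 42 < 49 [not met]
  Stage III.2 not carried; the petitioner fails its burden.
So the respondent prevails on this issue.
Per-issue: Issue I → respondent; Issue II → petitioner; Issue III → respondent. The petitioner must prevail on a majority of issues; overall, the respondent prevails.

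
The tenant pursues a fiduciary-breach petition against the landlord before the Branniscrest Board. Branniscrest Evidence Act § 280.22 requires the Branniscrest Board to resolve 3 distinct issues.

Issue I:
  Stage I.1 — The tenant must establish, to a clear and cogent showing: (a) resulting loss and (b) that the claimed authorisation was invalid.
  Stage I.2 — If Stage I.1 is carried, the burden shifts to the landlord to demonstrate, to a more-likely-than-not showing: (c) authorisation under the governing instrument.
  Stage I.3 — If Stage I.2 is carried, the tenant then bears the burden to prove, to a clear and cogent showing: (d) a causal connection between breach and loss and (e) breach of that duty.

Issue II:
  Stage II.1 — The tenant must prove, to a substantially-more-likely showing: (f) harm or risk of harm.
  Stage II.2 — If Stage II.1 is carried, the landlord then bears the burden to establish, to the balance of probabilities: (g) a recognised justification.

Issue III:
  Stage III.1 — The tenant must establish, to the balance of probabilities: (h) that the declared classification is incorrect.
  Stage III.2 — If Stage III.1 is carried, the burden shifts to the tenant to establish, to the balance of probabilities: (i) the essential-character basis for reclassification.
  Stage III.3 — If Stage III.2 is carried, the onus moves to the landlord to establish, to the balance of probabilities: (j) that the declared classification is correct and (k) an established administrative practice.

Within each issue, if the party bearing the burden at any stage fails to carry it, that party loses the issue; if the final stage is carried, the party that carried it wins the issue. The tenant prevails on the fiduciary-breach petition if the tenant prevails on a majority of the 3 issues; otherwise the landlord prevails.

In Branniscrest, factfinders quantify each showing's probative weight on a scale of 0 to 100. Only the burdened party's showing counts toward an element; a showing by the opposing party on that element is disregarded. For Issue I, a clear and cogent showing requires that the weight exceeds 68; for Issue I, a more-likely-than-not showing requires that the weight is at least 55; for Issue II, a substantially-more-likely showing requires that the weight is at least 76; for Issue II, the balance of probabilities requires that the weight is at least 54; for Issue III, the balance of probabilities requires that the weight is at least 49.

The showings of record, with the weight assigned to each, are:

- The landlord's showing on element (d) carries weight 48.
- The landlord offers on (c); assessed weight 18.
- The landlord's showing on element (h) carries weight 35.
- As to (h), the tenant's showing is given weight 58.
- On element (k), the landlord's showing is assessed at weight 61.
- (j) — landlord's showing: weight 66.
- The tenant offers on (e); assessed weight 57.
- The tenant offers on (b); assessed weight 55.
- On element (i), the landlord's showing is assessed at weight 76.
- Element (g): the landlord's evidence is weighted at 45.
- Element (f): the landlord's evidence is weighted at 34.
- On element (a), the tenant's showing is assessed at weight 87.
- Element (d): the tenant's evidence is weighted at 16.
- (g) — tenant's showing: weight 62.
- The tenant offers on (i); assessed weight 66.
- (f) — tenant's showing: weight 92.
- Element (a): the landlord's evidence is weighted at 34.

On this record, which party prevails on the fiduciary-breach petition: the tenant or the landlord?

— Issue I —
Stage I.1 — burden on tenant; standard: a clear and cogent showing (weight exceeds 68).
    (a): 87 (landlord's 34 disregarded) > 68 [met]
    (b): 55 ≤ 68 [not met]
  Stage I.1 not carried; the tenant fails its burden.
The landlord prevails on this issue.
— Issue II —
Stage II.1 (tenant, a substantially-more-likely showing, weight is at least 76): (f) 92 (landlord's 34 disregarded) ≥ 76 — meets.
  The tenant carries Stage II.1; the landlord now bears the burden.
Stage II.2 (landlord, the balance of probabilities, weight is at least 54): (g) 45 (tenant's 62 disregarded) < 54 — fails.
  The landlord does not carry Stage II.2.
The analysis ends at Stage II.2; the tenant prevails on this issue.
— Issue III —
At Stage III.1 the tenant must meet the balance of probabilities (weight is at least 49): on (h) the weight is 58 (the landlord's 35 is given no effect), ≥ 49, so (h) meets the standard.
  Stage III.1 is satisfied; the tenant continues to bear the burden.
At Stage III.2 the tenant must meet the balance of probabilities (weight is at least 49): on (i) the weight is 66 (the landlord's 76 is given no effect), which does reach 49, so (i) meets the standard.
  Stage III.2 carried; the burden shifts to the landlord.
At Stage III.3 the landlord must meet the balance of probabilities (weight is at least 49): on (j) the weight is 66, which does reach 49, so (j) meets the standard; on (k) the weight is 61, ≥ 49, so (k) meets the standard.
  All elements met at the final stage.
With every stage satisfied, the landlord prevails on this issue.
Per-issue: Issue I → landlord; Issue II → tenant; Issue III → landlord. The tenant must prevail on a majority of issues; overall, the landlord prevails.

landlord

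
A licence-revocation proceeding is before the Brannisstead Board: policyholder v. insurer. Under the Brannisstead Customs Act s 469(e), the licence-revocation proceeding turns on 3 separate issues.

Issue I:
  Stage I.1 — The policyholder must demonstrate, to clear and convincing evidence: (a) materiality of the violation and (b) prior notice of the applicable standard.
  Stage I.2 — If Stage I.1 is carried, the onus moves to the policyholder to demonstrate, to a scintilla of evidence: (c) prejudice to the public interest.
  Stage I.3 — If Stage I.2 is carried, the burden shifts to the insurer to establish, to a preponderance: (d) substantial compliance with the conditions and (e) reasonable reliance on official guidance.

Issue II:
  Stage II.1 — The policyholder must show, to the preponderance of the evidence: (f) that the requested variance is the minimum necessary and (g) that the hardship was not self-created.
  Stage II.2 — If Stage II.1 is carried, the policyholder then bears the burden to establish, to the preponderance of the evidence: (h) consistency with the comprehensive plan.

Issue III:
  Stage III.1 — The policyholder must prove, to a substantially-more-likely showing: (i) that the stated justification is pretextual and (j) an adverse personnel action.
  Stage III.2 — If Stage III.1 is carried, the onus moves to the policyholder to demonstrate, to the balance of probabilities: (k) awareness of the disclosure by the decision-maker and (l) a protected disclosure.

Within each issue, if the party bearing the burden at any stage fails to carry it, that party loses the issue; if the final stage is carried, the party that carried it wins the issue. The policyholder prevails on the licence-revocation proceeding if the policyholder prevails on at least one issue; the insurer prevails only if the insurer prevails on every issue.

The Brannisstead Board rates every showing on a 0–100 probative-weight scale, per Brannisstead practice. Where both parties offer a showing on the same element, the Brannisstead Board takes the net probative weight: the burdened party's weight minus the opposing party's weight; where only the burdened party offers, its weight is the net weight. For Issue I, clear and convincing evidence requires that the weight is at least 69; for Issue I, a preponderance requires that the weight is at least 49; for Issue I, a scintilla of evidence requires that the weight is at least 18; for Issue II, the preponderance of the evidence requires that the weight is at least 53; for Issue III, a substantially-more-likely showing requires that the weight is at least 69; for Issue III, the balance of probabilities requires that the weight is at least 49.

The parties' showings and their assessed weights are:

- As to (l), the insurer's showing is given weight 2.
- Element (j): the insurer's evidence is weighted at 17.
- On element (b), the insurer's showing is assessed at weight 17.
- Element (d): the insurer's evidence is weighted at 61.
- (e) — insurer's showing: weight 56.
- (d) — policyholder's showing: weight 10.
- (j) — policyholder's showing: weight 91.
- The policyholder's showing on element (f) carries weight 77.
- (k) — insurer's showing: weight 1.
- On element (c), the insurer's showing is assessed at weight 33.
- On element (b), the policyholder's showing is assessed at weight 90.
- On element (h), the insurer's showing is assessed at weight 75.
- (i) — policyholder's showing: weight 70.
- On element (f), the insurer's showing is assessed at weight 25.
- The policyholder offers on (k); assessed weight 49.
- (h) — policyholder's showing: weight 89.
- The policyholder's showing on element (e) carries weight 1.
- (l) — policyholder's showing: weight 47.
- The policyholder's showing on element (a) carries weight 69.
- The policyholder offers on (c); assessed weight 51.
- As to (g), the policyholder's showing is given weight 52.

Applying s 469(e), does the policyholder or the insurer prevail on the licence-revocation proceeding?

insurer

— Issue I —
Stage I.1 — burden on policyholder; standard: clear and convincing evidence (weight is at least 69).
    (a): 69 ≥ 69 [met]
    (b): 90 − 17 = 73 ≥ 69 [met]
  Stage I.1 is satisfied; the policyholder continues to bear the burden.
Stage I.2 — burden on policyholder; standard: a scintilla of evidence (weight is at least 18).
    (c): 51 − 33 = 18 ≥ 18 [met]
  All elements met. The burden passes to the insurer.
Stage I.3 — burden on insurer; standard: a preponderance (weight is at least 49).
    (d): 61 − 10 = 51 ≥ 49 [met]
    (e): 56 − 1 = 55 ≥ 49 [met]
  All elements met at the final stage.
With every stage satisfied, the insurer prevails on this issue.
— Issue II —
Stage II.1 — burden on policyholder; standard: the preponderance of the evidence (weight is at least 53).
    (f): 77 − 25 = 52 < 53 [not met]
    (g): 52 < 53 [not met]
  The policyholder does not carry Stage II.1.
So the insurer prevails on this issue.
— Issue III —
At Stage III.1 the policyholder must meet a substantially-more-likely showing (weight is at least 69): on (i) the weight is 70, ≥ 69, so (i) meets the standard; on (j) the weight is 91 less the opposing 17 gives net 74, which does reach 69, so (j) meets the standard.
  Stage III.1 is satisfied; the policyholder continues to bear the burden.
At Stage III.2 the policyholder must meet the balance of probabilities (weight is at least 49): on (k) the weight is 49 less the opposing 1 gives net 48, < 49, so (k) does not meet the standard; on (l) the weight is 47 less the opposing 2 gives net 45, < 49, so (l) does not meet the standard.
  The policyholder does not carry Stage III.2.
So the insurer prevails on this issue.
Per-issue: Issue I → insurer; Issue II → insurer; Issue III → insurer. The policyholder must prevail on at least one issue; overall, the insurer prevails.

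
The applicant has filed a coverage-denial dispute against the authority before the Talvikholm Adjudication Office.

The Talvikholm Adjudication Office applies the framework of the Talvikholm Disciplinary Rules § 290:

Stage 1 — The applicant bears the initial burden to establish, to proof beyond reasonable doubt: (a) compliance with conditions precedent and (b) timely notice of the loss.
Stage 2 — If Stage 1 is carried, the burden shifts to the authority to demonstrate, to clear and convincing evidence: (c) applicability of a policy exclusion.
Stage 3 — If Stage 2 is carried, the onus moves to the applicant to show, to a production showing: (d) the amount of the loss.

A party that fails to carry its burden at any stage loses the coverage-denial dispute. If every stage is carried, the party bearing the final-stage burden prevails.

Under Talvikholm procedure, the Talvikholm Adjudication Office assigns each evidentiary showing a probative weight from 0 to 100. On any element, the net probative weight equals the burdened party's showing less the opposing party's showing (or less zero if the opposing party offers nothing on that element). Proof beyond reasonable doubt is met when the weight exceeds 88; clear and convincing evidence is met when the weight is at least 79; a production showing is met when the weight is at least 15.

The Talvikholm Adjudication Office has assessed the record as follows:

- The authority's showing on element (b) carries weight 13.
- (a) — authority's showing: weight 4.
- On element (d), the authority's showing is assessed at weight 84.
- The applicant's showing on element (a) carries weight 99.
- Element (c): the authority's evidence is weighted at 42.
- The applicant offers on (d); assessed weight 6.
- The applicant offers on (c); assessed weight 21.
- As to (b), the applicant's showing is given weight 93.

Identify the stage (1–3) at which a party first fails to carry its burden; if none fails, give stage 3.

Stage 1 — burden on applicant; standard: proof beyond reasonable doubt (weight exceeds 88).
    (a): 99 − 4 = 95 > 88 [met]
    (b): 93 − 13 = 80 ≤ 88 [not met]
  Stage 1 not carried; the applicant fails its burden.
The authority prevails.

stage 1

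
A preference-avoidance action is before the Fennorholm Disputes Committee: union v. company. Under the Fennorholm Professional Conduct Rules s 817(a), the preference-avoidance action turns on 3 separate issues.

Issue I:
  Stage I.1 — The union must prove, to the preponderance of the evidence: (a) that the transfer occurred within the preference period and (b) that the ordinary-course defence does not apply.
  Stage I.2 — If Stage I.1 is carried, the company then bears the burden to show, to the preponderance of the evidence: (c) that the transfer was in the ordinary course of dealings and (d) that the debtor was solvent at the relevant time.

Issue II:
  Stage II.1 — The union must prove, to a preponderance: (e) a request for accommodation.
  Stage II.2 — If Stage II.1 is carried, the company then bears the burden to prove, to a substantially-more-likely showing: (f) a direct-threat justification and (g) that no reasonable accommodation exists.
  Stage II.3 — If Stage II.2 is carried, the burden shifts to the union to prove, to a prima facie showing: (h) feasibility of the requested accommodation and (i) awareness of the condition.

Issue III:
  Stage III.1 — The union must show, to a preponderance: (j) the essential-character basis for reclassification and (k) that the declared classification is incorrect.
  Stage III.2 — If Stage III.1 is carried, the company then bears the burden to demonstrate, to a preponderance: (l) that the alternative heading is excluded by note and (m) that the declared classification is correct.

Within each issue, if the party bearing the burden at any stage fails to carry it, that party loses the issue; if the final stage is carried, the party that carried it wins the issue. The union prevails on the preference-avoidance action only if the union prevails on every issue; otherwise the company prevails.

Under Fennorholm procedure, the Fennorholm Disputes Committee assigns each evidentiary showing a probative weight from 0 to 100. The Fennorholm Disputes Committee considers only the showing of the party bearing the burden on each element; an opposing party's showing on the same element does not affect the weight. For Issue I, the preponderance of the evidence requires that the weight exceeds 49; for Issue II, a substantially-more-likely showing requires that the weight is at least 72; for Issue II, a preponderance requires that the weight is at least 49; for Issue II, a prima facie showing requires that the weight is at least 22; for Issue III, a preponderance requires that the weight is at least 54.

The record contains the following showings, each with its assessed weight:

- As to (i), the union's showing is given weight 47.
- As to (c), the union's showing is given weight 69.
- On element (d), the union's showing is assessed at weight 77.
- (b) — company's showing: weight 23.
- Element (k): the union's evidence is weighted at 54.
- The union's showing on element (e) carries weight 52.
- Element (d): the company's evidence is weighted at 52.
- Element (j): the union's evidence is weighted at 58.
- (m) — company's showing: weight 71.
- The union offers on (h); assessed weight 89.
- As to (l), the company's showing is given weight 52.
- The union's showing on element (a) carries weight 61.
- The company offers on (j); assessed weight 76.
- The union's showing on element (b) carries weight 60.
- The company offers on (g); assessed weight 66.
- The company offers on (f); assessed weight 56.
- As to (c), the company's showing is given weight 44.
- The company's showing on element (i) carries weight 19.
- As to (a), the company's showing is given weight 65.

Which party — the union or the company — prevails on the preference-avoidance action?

union

— Issue I —
At Stage I.1 the union must meet the preponderance of the evidence (weight exceeds 49): on (a) the weight is 61 (the company's 65 is given no effect), which does exceed 49, so (a) meets the standard; on (b) the weight is 60 (the company's 23 is given no effect), which does exceed 49, so (b) meets the standard.
  Stage I.1 carried; the burden shifts to the company.
At Stage I.2 the company must meet the preponderance of the evidence (weight exceeds 49): on (c) the weight is 44 (the union's 69 is given no effect), which does not exceed 49, so (c) does not meet the standard; on (d) the weight is 52 (the union's 77 is given no effect), which does exceed 49, so (d) meets the standard.
  Not every element is met, so the company fails to carry Stage I.2.
So the union prevails on this issue.
— Issue II —
At Stage II.1 the union must meet a preponderance (weight is at least 49): on (e) the weight is 52, ≥ 49, so (e) meets the standard.
  The union carries Stage II.1; the company now bears the burden.
At Stage II.2 the company must meet a substantially-more-likely showing (weight is at least 72): on (f) the weight is 56, which does not reach 72, so (f) does not meet the standard; on (g) the weight is 66, < 72, so (g) does not meet the standard.
  The company does not carry Stage II.2.
So the union prevails on this issue.
— Issue III —
Stage III.1 — burden on union; standard: a preponderance (weight is at least 54).
    (j): 58 (company's 76 disregarded) ≥ 54 [met]
    (k): 54 ≥ 54 [met]
  All elements met. The burden passes to the company.
Stage III.2 — burden on company; standard: a preponderance (weight is at least 54).
    (l): 52 < 54 [not met]
    (m): 71 ≥ 54 [met]
  Not every element is met, so the company fails to carry Stage III.2.
The analysis ends at Stage III.2; the union prevails on this issue.
Per-issue: Issue I → union; Issue II → union; Issue III → union. The union must prevail on every issue; overall, the union prevails.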